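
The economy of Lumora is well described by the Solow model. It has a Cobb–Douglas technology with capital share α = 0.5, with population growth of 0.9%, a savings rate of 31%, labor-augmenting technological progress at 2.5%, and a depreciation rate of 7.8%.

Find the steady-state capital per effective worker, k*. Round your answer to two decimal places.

At the steady state, Δk = 0, so s·k^α = (n + g + δ)·k.
Rearranging, k^(1−α) = s / (n + g + δ).
k^0.5 = 0.31 / (0.009 + 0.025 + 0.078) = 0.31 / 0.112 = 2.7679
k* = 2.7679^(1/0.5) ≈ 7.6613

k* = 7.66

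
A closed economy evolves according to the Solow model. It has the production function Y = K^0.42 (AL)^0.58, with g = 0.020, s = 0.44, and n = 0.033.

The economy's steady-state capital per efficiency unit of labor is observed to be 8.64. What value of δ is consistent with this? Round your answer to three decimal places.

At the steady state, Δk = 0, so s·k^α = (n + g + δ)·k.
So s / (n + g + δ) = (k*)^(1−α) = 8.64^0.58 = 3.4928.
Therefore n + g + δ = s / 3.4928 = 0.44 / 3.4928 = 0.1260, so δ = 0.1260 − 0.053 = 0.0730.

δ ≈ 0.073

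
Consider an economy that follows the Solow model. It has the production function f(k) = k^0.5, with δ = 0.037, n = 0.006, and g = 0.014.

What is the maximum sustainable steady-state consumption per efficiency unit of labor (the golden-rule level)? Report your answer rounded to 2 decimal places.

At the golden rule, f'(k) = n + g + δ, so α·k^(α−1) = n + g + δ and k_gold = (α/(n + g + δ))^(1/(1−α)).
k_gold = (0.5/0.057)^(1/0.5) = 8.7719^2 ≈ 76.9462
c_gold = f(k_gold) − (n + g + δ)·k_gold = 8.7719 − 0.057×76.9462 ≈ 4.3860

c_gold ≈ 4.39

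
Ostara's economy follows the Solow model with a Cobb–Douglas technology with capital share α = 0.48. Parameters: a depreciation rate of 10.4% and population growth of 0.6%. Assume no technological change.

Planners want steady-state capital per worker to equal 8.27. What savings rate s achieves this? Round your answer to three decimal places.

At the steady state, Δk = 0, so s·k^α = (n + δ)·k.
So s / (n + δ) = (k*)^(1−α) = 8.27^0.52 = 2.9999.
Therefore s = 2.9999 × (n + δ) = 2.9999 × 0.110 = 0.3300.

s ≈ 0.330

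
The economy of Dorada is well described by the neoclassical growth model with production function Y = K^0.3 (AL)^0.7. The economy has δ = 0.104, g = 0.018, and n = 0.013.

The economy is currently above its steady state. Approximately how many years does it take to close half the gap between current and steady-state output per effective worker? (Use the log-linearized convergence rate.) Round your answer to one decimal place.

half-life ≈ 7.3 years

Near the steady state the convergence rate is λ = (1 − α)(n + g + δ).
λ = (1 − 0.3) × 0.135 = 0.7 × 0.135 = 0.0945
Half-life = ln 2 / λ = 0.6931 / 0.0945 ≈ 7.33 years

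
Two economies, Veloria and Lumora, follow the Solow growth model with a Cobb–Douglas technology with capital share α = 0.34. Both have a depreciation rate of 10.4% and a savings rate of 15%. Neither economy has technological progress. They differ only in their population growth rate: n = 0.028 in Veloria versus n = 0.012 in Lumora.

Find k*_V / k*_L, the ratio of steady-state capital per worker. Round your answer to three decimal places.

Steady-state k* = [s/(n + δ)]^(1/(1−α)), so the ratio is [ (s_V/(n + δ)_V) / (s_L/(n + δ)_L) ]^1.5152.
s_V/(n + δ)_V = 0.15/0.132 = 1.1364; s_L/(n + δ)_L = 0.15/0.116 = 1.2931.
Ratio = (1.1364/1.2931)^1.5152 = 0.8788^1.5152 ≈ 0.8222

k*_V / k*_L ≈ 0.822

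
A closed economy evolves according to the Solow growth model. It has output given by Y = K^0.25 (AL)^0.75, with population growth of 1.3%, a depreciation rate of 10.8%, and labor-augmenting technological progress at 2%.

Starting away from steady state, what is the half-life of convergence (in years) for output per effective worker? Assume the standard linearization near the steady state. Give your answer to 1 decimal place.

about 6.6 years

Near the steady state the convergence rate is λ = (1 − α)(n + g + δ).
λ = (1 − 0.25) × 0.141 = 0.75 × 0.141 = 0.10575
Half-life = ln 2 / λ = 0.6931 / 0.10575 ≈ 6.55 years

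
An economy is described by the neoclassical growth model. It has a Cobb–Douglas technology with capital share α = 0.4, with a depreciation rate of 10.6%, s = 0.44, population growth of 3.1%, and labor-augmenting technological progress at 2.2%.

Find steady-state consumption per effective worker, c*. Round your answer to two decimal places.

At the steady state, Δk = 0, so s·k^α = (n + g + δ)·k.
Rearranging, k^(1−α) = s / (n + g + δ).
k^0.6 = 0.44 / (0.031 + 0.022 + 0.106) = 0.44 / 0.159 = 2.7673
k* = 2.7673^(1/0.6) ≈ 5.4546
y* = (k*)^α = 5.4546^0.4 ≈ 1.9711
c* = (1 − s)·y* = (1 − 0.44) × 1.9711 ≈ 1.1038

c* ≈ 1.10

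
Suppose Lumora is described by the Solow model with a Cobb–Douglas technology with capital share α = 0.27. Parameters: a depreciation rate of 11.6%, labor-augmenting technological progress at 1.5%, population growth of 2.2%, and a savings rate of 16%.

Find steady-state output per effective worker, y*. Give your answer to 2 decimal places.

In steady state, investment equals break-even investment: s·k^α = (n + g + δ)·k.
Dividing both sides by k: k^(1−α) = s / (n + g + δ).
k^0.73 = 0.16 / (0.022 + 0.015 + 0.116) = 0.16 / 0.153 = 1.0458
k* = 1.0458^(1/0.73) ≈ 1.0633
y* = (k*)^α = 1.0633^0.27 ≈ 1.0167

y* = 1.02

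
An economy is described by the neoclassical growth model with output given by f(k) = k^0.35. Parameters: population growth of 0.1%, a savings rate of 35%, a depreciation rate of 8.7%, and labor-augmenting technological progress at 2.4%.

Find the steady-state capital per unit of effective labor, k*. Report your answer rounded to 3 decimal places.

At the steady state, Δk = 0, so s·k^α = (n + g + δ)·k.
Rearranging, k^(1−α) = s / (n + g + δ).
k^0.65 = 0.35 / (0.001 + 0.024 + 0.087) = 0.35 / 0.112 = 3.1250
k* = 3.1250^(1/0.65) ≈ 5.7718

k* ≈ 5.772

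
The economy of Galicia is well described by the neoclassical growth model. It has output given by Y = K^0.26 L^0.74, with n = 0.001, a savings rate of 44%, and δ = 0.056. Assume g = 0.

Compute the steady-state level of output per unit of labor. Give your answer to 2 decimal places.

In steady state, investment equals break-even investment: s·k^α = (n + δ)·k.
Rearranging, k^(1−α) = s / (n + δ).
k^0.74 = 0.44 / (0.001 + 0.056) = 0.44 / 0.057 = 7.7193
k* = 7.7193^(1/0.74) ≈ 15.8281
y* = (k*)^α = 15.8281^0.26 ≈ 2.0505

y* = 2.05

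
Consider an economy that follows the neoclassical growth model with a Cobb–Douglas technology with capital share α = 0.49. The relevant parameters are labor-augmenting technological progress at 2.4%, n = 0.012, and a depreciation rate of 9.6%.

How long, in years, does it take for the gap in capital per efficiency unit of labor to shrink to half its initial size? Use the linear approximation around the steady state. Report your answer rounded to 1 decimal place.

Near the steady state the convergence rate is λ = (1 − α)(n + g + δ).
λ = (1 − 0.49) × 0.132 = 0.51 × 0.132 = 0.06732
Half-life = ln 2 / λ = 0.6931 / 0.06732 ≈ 10.30 years

half-life ≈ 10.3 years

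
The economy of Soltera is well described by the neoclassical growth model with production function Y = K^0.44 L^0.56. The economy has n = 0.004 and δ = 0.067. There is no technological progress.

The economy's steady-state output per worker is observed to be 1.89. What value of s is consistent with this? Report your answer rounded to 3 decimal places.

s ≈ 0.160

Steady state requires s·f(k) = (n + δ)·k, i.e. s·k^α = (n + δ)·k.
Since y* = [s/(n + δ)]^(α/(1−α)), we have s/(n + δ) = (y*)^((1−α)/α) = 1.89^1.2727 = 2.2483.
Therefore s = 2.2483 × (n + δ) = 2.2483 × 0.071 = 0.1596.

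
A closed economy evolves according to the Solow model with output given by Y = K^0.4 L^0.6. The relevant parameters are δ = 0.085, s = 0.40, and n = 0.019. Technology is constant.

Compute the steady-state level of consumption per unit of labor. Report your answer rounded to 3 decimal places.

At the steady state, Δk = 0, so s·k^α = (n + δ)·k.
Dividing both sides by k: k^(1−α) = s / (n + δ).
k^0.6 = 0.40 / (0.019 + 0.085) = 0.40 / 0.104 = 3.8462
k* = 3.8462^(1/0.6) ≈ 9.4418
y* = (k*)^α = 9.4418^0.4 ≈ 2.4548
c* = (1 − s)·y* = (1 − 0.40) × 2.4548 ≈ 1.4729

c* ≈ 1.473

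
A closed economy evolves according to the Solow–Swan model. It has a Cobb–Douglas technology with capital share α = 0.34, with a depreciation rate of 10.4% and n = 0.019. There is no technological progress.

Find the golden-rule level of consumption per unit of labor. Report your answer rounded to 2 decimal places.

c_gold ≈ 1.11

At the golden rule, f'(k) = n + δ, so α·k^(α−1) = n + δ and k_gold = (α/(n + δ))^(1/(1−α)).
k_gold = (0.34/0.123)^(1/0.66) = 2.7642^1.5152 ≈ 4.6673
c_gold = f(k_gold) − (n + δ)·k_gold = 1.6884 − 0.123×4.6673 ≈ 1.1143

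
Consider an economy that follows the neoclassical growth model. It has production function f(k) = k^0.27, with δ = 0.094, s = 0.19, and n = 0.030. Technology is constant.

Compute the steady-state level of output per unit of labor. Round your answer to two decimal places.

y* = 1.17

In steady state, investment equals break-even investment: s·k^α = (n + δ)·k.
Rearranging, k^(1−α) = s / (n + δ).
k^0.73 = 0.19 / (0.030 + 0.094) = 0.19 / 0.124 = 1.5323
k* = 1.5323^(1/0.73) ≈ 1.7943
y* = (k*)^α = 1.7943^0.27 ≈ 1.1710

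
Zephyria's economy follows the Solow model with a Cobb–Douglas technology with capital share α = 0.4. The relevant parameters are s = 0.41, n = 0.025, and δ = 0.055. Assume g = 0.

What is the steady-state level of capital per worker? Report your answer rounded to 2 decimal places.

k* ≈ 15.23

In steady state, investment equals break-even investment: s·k^α = (n + δ)·k.
Dividing both sides by k: k^(1−α) = s / (n + δ).
k^0.6 = 0.41 / (0.025 + 0.055) = 0.41 / 0.080 = 5.1250
k* = 5.1250^(1/0.6) ≈ 15.2343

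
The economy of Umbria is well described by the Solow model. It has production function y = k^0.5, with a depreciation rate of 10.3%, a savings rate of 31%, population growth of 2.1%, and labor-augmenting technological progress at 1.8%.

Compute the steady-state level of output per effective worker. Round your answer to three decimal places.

y* ≈ 2.183

At the steady state, Δk = 0, so s·k^α = (n + g + δ)·k.
Rearranging, k^(1−α) = s / (n + g + δ).
k^0.5 = 0.31 / (0.021 + 0.018 + 0.103) = 0.31 / 0.142 = 2.1831
k* = 2.1831^(1/0.5) ≈ 4.7659
y* = (k*)^α = 4.7659^0.5 ≈ 2.1831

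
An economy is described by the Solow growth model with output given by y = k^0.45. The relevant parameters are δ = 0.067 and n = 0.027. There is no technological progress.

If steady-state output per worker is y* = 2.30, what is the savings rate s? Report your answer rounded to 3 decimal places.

s ≈ 0.260

At the steady state, Δk = 0, so s·k^α = (n + δ)·k.
Since y* = [s/(n + δ)]^(α/(1−α)), we have s/(n + δ) = (y*)^((1−α)/α) = 2.30^1.2222 = 2.7676.
Therefore s = 2.7676 × (n + δ) = 2.7676 × 0.094 = 0.2602.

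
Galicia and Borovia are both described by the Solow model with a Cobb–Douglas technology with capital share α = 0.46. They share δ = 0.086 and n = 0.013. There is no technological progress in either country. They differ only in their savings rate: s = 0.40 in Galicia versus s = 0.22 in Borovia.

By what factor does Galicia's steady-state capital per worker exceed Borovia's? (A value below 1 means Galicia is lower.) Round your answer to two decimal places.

ratio ≈ 3.03

Steady-state k* = [s/(n + δ)]^(1/(1−α)), so the ratio is [ (s_G/(n + δ)_G) / (s_B/(n + δ)_B) ]^1.8519.
s_G/(n + δ)_G = 0.40/0.099 = 4.0404; s_B/(n + δ)_B = 0.22/0.099 = 2.2222.
Ratio = (4.0404/2.2222)^1.8519 = 1.8182^1.8519 ≈ 3.0257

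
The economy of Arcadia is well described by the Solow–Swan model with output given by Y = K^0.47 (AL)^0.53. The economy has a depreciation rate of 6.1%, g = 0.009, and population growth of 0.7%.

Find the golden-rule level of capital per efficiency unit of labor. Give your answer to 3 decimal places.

k_gold ≈ 30.358

The golden rule sets f'(k) = n + g + δ, i.e. α·k^(α−1) = n + g + δ.
So k^(1−α) = α / (n + g + δ) = 0.47 / 0.077 = 6.1039.
k_gold = 6.1039^(1/0.53) ≈ 30.3583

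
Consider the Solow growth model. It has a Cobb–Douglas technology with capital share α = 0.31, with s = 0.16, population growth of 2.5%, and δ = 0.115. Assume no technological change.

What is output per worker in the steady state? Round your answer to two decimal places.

In steady state, investment equals break-even investment: s·k^α = (n + δ)·k.
Dividing both sides by k: k^(1−α) = s / (n + δ).
k^0.69 = 0.16 / (0.025 + 0.115) = 0.16 / 0.140 = 1.1429
k* = 1.1429^(1/0.69) ≈ 1.2136
y* = (k*)^α = 1.2136^0.31 ≈ 1.0619

y* = 1.06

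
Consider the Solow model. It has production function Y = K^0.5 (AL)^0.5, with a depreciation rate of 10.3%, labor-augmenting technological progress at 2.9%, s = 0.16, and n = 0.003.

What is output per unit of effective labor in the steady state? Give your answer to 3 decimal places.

Steady state requires s·f(k) = (n + g + δ)·k, i.e. s·k^α = (n + g + δ)·k.
Dividing both sides by k: k^(1−α) = s / (n + g + δ).
k^0.5 = 0.16 / (0.003 + 0.029 + 0.103) = 0.16 / 0.135 = 1.1852
k* = 1.1852^(1/0.5) ≈ 1.4047
y* = (k*)^α = 1.4047^0.5 ≈ 1.1852

y* = 1.185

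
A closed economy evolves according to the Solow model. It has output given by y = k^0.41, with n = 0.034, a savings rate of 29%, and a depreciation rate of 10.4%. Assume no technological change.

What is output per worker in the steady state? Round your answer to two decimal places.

y* ≈ 1.68

Steady state requires s·f(k) = (n + δ)·k, i.e. s·k^α = (n + δ)·k.
Dividing both sides by k: k^(1−α) = s / (n + δ).
k^0.59 = 0.29 / (0.034 + 0.104) = 0.29 / 0.138 = 2.1014
k* = 2.1014^(1/0.59) ≈ 3.5207
y* = (k*)^α = 3.5207^0.41 ≈ 1.6754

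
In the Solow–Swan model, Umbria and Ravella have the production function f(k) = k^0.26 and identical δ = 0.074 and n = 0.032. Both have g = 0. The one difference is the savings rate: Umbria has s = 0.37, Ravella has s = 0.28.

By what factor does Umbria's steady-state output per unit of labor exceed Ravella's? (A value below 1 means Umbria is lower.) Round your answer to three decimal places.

y*_U / y*_R ≈ 1.103

Steady-state y* = [s/(n + δ)]^(α/(1−α)), so the ratio is [ (s_U/(n + δ)_U) / (s_R/(n + δ)_R) ]^0.3514.
s_U/(n + δ)_U = 0.37/0.106 = 3.4906; s_R/(n + δ)_R = 0.28/0.106 = 2.6415.
Ratio = (3.4906/2.6415)^0.3514 = 1.3214^0.3514 ≈ 1.1029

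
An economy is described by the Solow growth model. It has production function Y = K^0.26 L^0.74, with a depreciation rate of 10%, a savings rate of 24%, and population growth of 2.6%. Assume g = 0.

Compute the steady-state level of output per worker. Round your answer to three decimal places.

y* = 1.254

Steady state requires s·f(k) = (n + δ)·k, i.e. s·k^α = (n + δ)·k.
Rearranging, k^(1−α) = s / (n + δ).
k^0.74 = 0.24 / (0.026 + 0.100) = 0.24 / 0.126 = 1.9048
k* = 1.9048^(1/0.74) ≈ 2.3888
y* = (k*)^α = 2.3888^0.26 ≈ 1.2541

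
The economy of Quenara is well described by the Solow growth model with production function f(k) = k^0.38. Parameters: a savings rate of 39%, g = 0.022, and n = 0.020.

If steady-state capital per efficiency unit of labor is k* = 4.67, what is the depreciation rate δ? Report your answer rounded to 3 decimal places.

δ ≈ 0.108

Steady state requires s·f(k) = (n + g + δ)·k, i.e. s·k^α = (n + g + δ)·k.
So s / (n + g + δ) = (k*)^(1−α) = 4.67^0.62 = 2.6000.
Therefore n + g + δ = s / 2.6000 = 0.39 / 2.6000 = 0.1500, so δ = 0.1500 − 0.042 = 0.1080.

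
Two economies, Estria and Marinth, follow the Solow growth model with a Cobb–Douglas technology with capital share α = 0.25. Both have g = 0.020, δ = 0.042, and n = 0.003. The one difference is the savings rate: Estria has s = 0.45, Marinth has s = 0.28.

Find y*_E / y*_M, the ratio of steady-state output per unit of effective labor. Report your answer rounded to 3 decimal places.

y*_E / y*_M ≈ 1.171

Steady-state y* = [s/(n + g + δ)]^(α/(1−α)), so the ratio is [ (s_E/(n + g + δ)_E) / (s_M/(n + g + δ)_M) ]^0.3333.
s_E/(n + g + δ)_E = 0.45/0.065 = 6.9231; s_M/(n + g + δ)_M = 0.28/0.065 = 4.3077.
Ratio = (6.9231/4.3077)^0.3333 = 1.6071^0.3333 ≈ 1.1713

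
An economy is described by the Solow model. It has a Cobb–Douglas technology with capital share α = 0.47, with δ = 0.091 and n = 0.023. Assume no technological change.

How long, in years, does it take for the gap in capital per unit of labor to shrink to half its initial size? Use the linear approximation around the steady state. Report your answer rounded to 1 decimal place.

about 11.5 years

Near the steady state the convergence rate is λ = (1 − α)(n + δ).
λ = (1 − 0.47) × 0.114 = 0.53 × 0.114 = 0.06042
Half-life = ln 2 / λ = 0.6931 / 0.06042 ≈ 11.47 years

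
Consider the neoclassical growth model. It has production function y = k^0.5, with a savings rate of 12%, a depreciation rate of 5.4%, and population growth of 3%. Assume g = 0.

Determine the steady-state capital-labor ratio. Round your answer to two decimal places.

k* = 2.04

Steady state requires s·f(k) = (n + δ)·k, i.e. s·k^α = (n + δ)·k.
Dividing both sides by k: k^(1−α) = s / (n + δ).
k^0.5 = 0.12 / (0.030 + 0.054) = 0.12 / 0.084 = 1.4286
k* = 1.4286^(1/0.5) ≈ 2.0409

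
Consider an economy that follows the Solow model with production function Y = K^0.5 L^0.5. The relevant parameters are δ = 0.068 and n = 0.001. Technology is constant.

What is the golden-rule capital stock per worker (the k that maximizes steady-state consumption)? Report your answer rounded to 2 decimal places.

k_gold ≈ 52.51

The golden rule sets f'(k) = n + δ, i.e. α·k^(α−1) = n + δ.
So k^(1−α) = α / (n + δ) = 0.5 / 0.069 = 7.2464.
k_gold = 7.2464^(1/0.5) ≈ 52.5103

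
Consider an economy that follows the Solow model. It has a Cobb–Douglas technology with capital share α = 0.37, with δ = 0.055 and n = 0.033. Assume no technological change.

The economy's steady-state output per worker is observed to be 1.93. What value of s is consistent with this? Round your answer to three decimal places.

s ≈ 0.270

Steady state requires s·f(k) = (n + δ)·k, i.e. s·k^α = (n + δ)·k.
Since y* = [s/(n + δ)]^(α/(1−α)), we have s/(n + δ) = (y*)^((1−α)/α) = 1.93^1.7027 = 3.0635.
Therefore s = 3.0635 × (n + δ) = 3.0635 × 0.088 = 0.2696.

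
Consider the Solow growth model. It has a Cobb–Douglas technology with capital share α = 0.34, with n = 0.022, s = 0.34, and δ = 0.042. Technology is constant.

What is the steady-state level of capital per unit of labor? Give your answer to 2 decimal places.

k* ≈ 12.56

At the steady state, Δk = 0, so s·k^α = (n + δ)·k.
Dividing both sides by k: k^(1−α) = s / (n + δ).
k^0.66 = 0.34 / (0.022 + 0.042) = 0.34 / 0.064 = 5.3125
k* = 5.3125^(1/0.66) ≈ 12.5585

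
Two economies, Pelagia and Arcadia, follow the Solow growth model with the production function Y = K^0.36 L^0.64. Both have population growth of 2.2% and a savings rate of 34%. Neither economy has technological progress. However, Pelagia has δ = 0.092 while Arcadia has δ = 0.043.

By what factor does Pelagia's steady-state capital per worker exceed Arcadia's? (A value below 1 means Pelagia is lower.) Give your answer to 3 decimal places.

Steady-state k* = [s/(n + δ)]^(1/(1−α)), so the ratio is [ (s_P/(n + δ)_P) / (s_A/(n + δ)_A) ]^1.5625.
s_P/(n + δ)_P = 0.34/0.114 = 2.9825; s_A/(n + δ)_A = 0.34/0.065 = 5.2308.
Ratio = (2.9825/5.2308)^1.5625 = 0.5702^1.5625 ≈ 0.4157

ratio ≈ 0.416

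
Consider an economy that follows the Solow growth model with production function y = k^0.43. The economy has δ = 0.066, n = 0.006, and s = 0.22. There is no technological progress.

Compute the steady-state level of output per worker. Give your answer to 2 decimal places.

y* = 2.32

Steady state requires s·f(k) = (n + δ)·k, i.e. s·k^α = (n + δ)·k.
Rearranging, k^(1−α) = s / (n + δ).
k^0.57 = 0.22 / (0.006 + 0.066) = 0.22 / 0.072 = 3.0556
k* = 3.0556^(1/0.57) ≈ 7.0965
y* = (k*)^α = 7.0965^0.43 ≈ 2.3225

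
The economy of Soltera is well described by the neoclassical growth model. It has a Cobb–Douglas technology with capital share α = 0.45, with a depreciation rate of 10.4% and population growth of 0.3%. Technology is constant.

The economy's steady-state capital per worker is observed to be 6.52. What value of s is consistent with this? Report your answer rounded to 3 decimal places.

s ≈ 0.300

At the steady state, Δk = 0, so s·k^α = (n + δ)·k.
So s / (n + δ) = (k*)^(1−α) = 6.52^0.55 = 2.8044.
Therefore s = 2.8044 × (n + δ) = 2.8044 × 0.107 = 0.3001.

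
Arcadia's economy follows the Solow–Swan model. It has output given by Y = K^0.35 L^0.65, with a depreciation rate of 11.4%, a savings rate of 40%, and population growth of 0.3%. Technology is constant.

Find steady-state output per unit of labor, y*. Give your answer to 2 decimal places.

y* = 1.94

Steady state requires s·f(k) = (n + δ)·k, i.e. s·k^α = (n + δ)·k.
Dividing both sides by k: k^(1−α) = s / (n + δ).
k^0.65 = 0.40 / (0.003 + 0.114) = 0.40 / 0.117 = 3.4188
k* = 3.4188^(1/0.65) ≈ 6.6274
y* = (k*)^α = 6.6274^0.35 ≈ 1.9385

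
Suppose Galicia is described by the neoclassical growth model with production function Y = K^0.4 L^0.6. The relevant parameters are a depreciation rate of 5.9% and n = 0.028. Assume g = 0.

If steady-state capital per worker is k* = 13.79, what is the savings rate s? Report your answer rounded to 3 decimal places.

In steady state, investment equals break-even investment: s·k^α = (n + δ)·k.
So s / (n + δ) = (k*)^(1−α) = 13.79^0.6 = 4.8277.
Therefore s = 4.8277 × (n + δ) = 4.8277 × 0.087 = 0.4200.

s ≈ 0.420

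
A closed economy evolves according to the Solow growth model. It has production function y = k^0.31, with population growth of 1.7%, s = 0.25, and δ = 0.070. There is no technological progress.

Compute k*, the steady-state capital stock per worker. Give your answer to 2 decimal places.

In steady state, investment equals break-even investment: s·k^α = (n + δ)·k.
Rearranging, k^(1−α) = s / (n + δ).
k^0.69 = 0.25 / (0.017 + 0.070) = 0.25 / 0.087 = 2.8736
k* = 2.8736^(1/0.69) ≈ 4.6173

k* ≈ 4.62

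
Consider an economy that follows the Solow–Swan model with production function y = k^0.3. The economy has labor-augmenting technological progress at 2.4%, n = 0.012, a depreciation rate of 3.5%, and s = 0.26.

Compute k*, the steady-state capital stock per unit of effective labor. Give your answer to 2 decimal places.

At the steady state, Δk = 0, so s·k^α = (n + g + δ)·k.
Rearranging, k^(1−α) = s / (n + g + δ).
k^0.7 = 0.26 / (0.012 + 0.024 + 0.035) = 0.26 / 0.071 = 3.6620
k* = 3.6620^(1/0.7) ≈ 6.3872

k* ≈ 6.39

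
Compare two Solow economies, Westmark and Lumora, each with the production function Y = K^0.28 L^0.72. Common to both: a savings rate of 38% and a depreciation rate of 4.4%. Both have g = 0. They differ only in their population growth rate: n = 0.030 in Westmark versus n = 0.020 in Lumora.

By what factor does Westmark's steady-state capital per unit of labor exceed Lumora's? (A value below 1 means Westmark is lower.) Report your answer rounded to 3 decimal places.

ratio ≈ 0.817

Steady-state k* = [s/(n + δ)]^(1/(1−α)), so the ratio is [ (s_W/(n + δ)_W) / (s_L/(n + δ)_L) ]^1.3889.
s_W/(n + δ)_W = 0.38/0.074 = 5.1351; s_L/(n + δ)_L = 0.38/0.064 = 5.9375.
Ratio = (5.1351/5.9375)^1.3889 = 0.8649^1.3889 ≈ 0.8174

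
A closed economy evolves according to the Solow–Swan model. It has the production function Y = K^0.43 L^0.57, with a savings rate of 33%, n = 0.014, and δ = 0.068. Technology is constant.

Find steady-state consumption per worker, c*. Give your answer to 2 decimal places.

c* ≈ 1.92

In steady state, investment equals break-even investment: s·k^α = (n + δ)·k.
Rearranging, k^(1−α) = s / (n + δ).
k^0.57 = 0.33 / (0.014 + 0.068) = 0.33 / 0.082 = 4.0244
k* = 4.0244^(1/0.57) ≈ 11.5048
y* = (k*)^α = 11.5048^0.43 ≈ 2.8588
c* = (1 − s)·y* = (1 − 0.33) × 2.8588 ≈ 1.9154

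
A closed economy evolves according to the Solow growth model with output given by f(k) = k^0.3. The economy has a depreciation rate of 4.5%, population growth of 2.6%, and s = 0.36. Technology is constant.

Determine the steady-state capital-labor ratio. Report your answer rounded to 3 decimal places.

At the steady state, Δk = 0, so s·k^α = (n + δ)·k.
Rearranging, k^(1−α) = s / (n + δ).
k^0.7 = 0.36 / (0.026 + 0.045) = 0.36 / 0.071 = 5.0704
k* = 5.0704^(1/0.7) ≈ 10.1672

k* ≈ 10.167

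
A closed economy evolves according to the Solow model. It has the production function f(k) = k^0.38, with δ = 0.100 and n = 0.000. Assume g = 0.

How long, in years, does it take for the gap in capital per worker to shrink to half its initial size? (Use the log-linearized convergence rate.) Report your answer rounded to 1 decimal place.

Near the steady state the convergence rate is λ = (1 − α)(n + δ).
λ = (1 − 0.38) × 0.100 = 0.62 × 0.100 = 0.0620
Half-life = ln 2 / λ = 0.6931 / 0.0620 ≈ 11.18 years

t_½ ≈ 11.2 years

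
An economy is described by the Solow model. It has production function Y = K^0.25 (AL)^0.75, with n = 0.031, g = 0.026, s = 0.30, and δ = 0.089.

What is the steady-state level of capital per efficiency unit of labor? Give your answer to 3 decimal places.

k* = 2.612

At the steady state, Δk = 0, so s·k^α = (n + g + δ)·k.
Rearranging, k^(1−α) = s / (n + g + δ).
k^0.75 = 0.30 / (0.031 + 0.026 + 0.089) = 0.30 / 0.146 = 2.0548
k* = 2.0548^(1/0.75) ≈ 2.6123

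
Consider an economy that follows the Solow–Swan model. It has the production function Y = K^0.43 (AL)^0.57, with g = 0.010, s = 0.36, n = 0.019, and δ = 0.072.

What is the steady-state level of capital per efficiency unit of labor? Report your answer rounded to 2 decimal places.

Steady state requires s·f(k) = (n + g + δ)·k, i.e. s·k^α = (n + g + δ)·k.
Dividing both sides by k: k^(1−α) = s / (n + g + δ).
k^0.57 = 0.36 / (0.019 + 0.010 + 0.072) = 0.36 / 0.101 = 3.5644
k* = 3.5644^(1/0.57) ≈ 9.2982

k* ≈ 9.30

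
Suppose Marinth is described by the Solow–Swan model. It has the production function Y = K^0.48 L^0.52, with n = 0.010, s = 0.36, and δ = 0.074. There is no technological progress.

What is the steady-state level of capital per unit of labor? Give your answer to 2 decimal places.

Steady state requires s·f(k) = (n + δ)·k, i.e. s·k^α = (n + δ)·k.
Dividing both sides by k: k^(1−α) = s / (n + δ).
k^0.52 = 0.36 / (0.010 + 0.074) = 0.36 / 0.084 = 4.2857
k* = 4.2857^(1/0.52) ≈ 16.4220

k* = 16.42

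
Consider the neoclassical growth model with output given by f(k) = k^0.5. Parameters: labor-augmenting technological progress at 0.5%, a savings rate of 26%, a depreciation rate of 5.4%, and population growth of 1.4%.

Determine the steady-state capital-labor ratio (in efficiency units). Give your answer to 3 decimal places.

k* ≈ 12.685

At the steady state, Δk = 0, so s·k^α = (n + g + δ)·k.
Dividing both sides by k: k^(1−α) = s / (n + g + δ).
k^0.5 = 0.26 / (0.014 + 0.005 + 0.054) = 0.26 / 0.073 = 3.5616
k* = 3.5616^(1/0.5) ≈ 12.6850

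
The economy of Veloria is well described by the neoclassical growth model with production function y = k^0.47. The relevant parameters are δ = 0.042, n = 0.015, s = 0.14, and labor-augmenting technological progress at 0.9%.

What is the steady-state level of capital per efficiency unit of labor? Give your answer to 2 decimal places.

At the steady state, Δk = 0, so s·k^α = (n + g + δ)·k.
Rearranging, k^(1−α) = s / (n + g + δ).
k^0.53 = 0.14 / (0.015 + 0.009 + 0.042) = 0.14 / 0.066 = 2.1212
k* = 2.1212^(1/0.53) ≈ 4.1323

k* = 4.13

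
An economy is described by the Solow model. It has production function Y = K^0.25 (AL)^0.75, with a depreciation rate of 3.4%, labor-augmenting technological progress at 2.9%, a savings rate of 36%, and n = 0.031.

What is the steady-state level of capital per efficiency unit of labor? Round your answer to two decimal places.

k* = 5.99

At the steady state, Δk = 0, so s·k^α = (n + g + δ)·k.
Rearranging, k^(1−α) = s / (n + g + δ).
k^0.75 = 0.36 / (0.031 + 0.029 + 0.034) = 0.36 / 0.094 = 3.8298
k* = 3.8298^(1/0.75) ≈ 5.9919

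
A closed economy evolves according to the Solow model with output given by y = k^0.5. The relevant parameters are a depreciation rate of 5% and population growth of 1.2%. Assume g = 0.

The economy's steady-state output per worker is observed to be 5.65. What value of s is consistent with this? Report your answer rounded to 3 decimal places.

At the steady state, Δk = 0, so s·k^α = (n + δ)·k.
Since y* = [s/(n + δ)]^(α/(1−α)), we have s/(n + δ) = (y*)^((1−α)/α) = 5.65^1 = 5.6500.
Therefore s = 5.6500 × (n + δ) = 5.6500 × 0.062 = 0.3503.

s ≈ 0.350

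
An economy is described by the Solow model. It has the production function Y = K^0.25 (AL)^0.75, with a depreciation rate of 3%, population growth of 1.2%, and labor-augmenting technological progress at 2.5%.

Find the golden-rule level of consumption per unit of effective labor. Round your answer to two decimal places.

At the golden rule, f'(k) = n + g + δ, so α·k^(α−1) = n + g + δ and k_gold = (α/(n + g + δ))^(1/(1−α)).
k_gold = (0.25/0.067)^(1/0.75) = 3.7313^1.3333 ≈ 5.7871
c_gold = f(k_gold) − (n + g + δ)·k_gold = 1.5510 − 0.067×5.7871 ≈ 1.1633

c_gold ≈ 1.16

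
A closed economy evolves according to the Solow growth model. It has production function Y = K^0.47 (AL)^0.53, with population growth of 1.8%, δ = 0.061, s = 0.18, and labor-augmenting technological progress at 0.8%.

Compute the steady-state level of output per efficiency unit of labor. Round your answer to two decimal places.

At the steady state, Δk = 0, so s·k^α = (n + g + δ)·k.
Rearranging, k^(1−α) = s / (n + g + δ).
k^0.53 = 0.18 / (0.018 + 0.008 + 0.061) = 0.18 / 0.087 = 2.0690
k* = 2.0690^(1/0.53) ≈ 3.9425
y* = (k*)^α = 3.9425^0.47 ≈ 1.9055

y* = 1.91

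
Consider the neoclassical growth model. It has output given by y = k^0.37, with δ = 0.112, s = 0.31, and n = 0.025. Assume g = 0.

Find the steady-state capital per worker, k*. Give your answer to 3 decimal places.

In steady state, investment equals break-even investment: s·k^α = (n + δ)·k.
Rearranging, k^(1−α) = s / (n + δ).
k^0.63 = 0.31 / (0.025 + 0.112) = 0.31 / 0.137 = 2.2628
k* = 2.2628^(1/0.63) ≈ 3.6554

k* = 3.655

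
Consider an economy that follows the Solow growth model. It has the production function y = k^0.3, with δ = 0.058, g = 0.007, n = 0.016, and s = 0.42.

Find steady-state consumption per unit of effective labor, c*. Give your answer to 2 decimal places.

c* = 1.17

Steady state requires s·f(k) = (n + g + δ)·k, i.e. s·k^α = (n + g + δ)·k.
Rearranging, k^(1−α) = s / (n + g + δ).
k^0.7 = 0.42 / (0.016 + 0.007 + 0.058) = 0.42 / 0.081 = 5.1852
k* = 5.1852^(1/0.7) ≈ 10.4977
y* = (k*)^α = 10.4977^0.3 ≈ 2.0245
c* = (1 − s)·y* = (1 − 0.42) × 2.0245 ≈ 1.1742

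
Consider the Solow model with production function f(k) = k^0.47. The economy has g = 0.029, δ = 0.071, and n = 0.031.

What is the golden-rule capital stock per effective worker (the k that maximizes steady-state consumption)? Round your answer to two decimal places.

The golden rule sets f'(k) = n + g + δ, i.e. α·k^(α−1) = n + g + δ.
So k^(1−α) = α / (n + g + δ) = 0.47 / 0.131 = 3.5878.
k_gold = 3.5878^(1/0.53) ≈ 11.1390

k_gold ≈ 11.14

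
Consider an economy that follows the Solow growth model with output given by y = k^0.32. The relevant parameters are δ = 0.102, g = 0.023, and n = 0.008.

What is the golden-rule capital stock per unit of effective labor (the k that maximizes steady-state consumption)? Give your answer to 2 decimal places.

The golden rule sets f'(k) = n + g + δ, i.e. α·k^(α−1) = n + g + δ.
So k^(1−α) = α / (n + g + δ) = 0.32 / 0.133 = 2.4060.
k_gold = 2.4060^(1/0.68) ≈ 3.6369

k_gold ≈ 3.64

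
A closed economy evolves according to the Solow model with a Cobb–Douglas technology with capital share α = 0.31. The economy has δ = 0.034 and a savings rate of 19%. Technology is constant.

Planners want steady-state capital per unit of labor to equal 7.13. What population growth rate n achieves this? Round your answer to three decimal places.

At the steady state, Δk = 0, so s·k^α = (n + δ)·k.
So s / (n + δ) = (k*)^(1−α) = 7.13^0.69 = 3.8782.
Therefore n + δ = s / 3.8782 = 0.19 / 3.8782 = 0.0490, so n = 0.0490 − 0.034 = 0.0150.

n ≈ 0.015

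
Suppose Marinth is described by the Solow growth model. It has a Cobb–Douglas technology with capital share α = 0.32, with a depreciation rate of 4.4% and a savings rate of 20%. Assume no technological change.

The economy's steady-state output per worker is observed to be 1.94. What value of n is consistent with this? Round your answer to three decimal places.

Steady state requires s·f(k) = (n + δ)·k, i.e. s·k^α = (n + δ)·k.
Since y* = [s/(n + δ)]^(α/(1−α)), we have s/(n + δ) = (y*)^((1−α)/α) = 1.94^2.125 = 4.0886.
Therefore n + δ = s / 4.0886 = 0.20 / 4.0886 = 0.0489, so n = 0.0489 − 0.044 = 0.0049.

n ≈ 0.005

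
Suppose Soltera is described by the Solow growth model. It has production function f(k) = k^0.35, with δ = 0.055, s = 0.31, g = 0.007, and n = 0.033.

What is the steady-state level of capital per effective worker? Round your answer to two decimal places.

Steady state requires s·f(k) = (n + g + δ)·k, i.e. s·k^α = (n + g + δ)·k.
Dividing both sides by k: k^(1−α) = s / (n + g + δ).
k^0.65 = 0.31 / (0.033 + 0.007 + 0.055) = 0.31 / 0.095 = 3.2632
k* = 3.2632^(1/0.65) ≈ 6.1691

k* = 6.17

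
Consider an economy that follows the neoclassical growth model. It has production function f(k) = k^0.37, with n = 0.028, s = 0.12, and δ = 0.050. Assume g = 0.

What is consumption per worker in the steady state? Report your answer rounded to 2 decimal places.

At the steady state, Δk = 0, so s·k^α = (n + δ)·k.
Rearranging, k^(1−α) = s / (n + δ).
k^0.63 = 0.12 / (0.028 + 0.050) = 0.12 / 0.078 = 1.5385
k* = 1.5385^(1/0.63) ≈ 1.9814
y* = (k*)^α = 1.9814^0.37 ≈ 1.2879
c* = (1 − s)·y* = (1 − 0.12) × 1.2879 ≈ 1.1334

c* = 1.13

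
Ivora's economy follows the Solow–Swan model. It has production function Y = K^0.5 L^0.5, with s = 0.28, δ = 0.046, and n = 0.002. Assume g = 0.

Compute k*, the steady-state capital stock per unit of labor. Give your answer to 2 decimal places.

k* = 34.03

Steady state requires s·f(k) = (n + δ)·k, i.e. s·k^α = (n + δ)·k.
Dividing both sides by k: k^(1−α) = s / (n + δ).
k^0.5 = 0.28 / (0.002 + 0.046) = 0.28 / 0.048 = 5.8333
k* = 5.8333^(1/0.5) ≈ 34.0274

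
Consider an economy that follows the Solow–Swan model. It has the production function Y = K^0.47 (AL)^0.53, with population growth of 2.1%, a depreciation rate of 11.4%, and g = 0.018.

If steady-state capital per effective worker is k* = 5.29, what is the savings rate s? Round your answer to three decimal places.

s ≈ 0.370

Steady state requires s·f(k) = (n + g + δ)·k, i.e. s·k^α = (n + g + δ)·k.
So s / (n + g + δ) = (k*)^(1−α) = 5.29^0.53 = 2.4179.
Therefore s = 2.4179 × (n + g + δ) = 2.4179 × 0.153 = 0.3699.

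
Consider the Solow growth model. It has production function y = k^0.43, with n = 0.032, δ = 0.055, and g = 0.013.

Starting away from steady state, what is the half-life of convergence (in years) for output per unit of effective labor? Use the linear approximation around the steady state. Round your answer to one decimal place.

t_½ ≈ 12.2 years

Near the steady state the convergence rate is λ = (1 − α)(n + g + δ).
λ = (1 − 0.43) × 0.100 = 0.57 × 0.100 = 0.0570
Half-life = ln 2 / λ = 0.6931 / 0.0570 ≈ 12.16 years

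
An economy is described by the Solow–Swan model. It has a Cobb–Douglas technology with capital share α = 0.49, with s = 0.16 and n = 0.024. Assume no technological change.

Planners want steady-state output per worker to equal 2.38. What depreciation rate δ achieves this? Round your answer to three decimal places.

At the steady state, Δk = 0, so s·k^α = (n + δ)·k.
Since y* = [s/(n + δ)]^(α/(1−α)), we have s/(n + δ) = (y*)^((1−α)/α) = 2.38^1.0408 = 2.4657.
Therefore n + δ = s / 2.4657 = 0.16 / 2.4657 = 0.0649, so δ = 0.0649 − 0.024 = 0.0409.

δ ≈ 0.041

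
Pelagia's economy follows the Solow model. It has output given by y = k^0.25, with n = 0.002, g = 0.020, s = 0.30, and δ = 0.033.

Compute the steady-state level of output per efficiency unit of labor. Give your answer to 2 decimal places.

Steady state requires s·f(k) = (n + g + δ)·k, i.e. s·k^α = (n + g + δ)·k.
Rearranging, k^(1−α) = s / (n + g + δ).
k^0.75 = 0.30 / (0.002 + 0.020 + 0.033) = 0.30 / 0.055 = 5.4545
k* = 5.4545^(1/0.75) ≈ 9.6015
y* = (k*)^α = 9.6015^0.25 ≈ 1.7603

y* ≈ 1.76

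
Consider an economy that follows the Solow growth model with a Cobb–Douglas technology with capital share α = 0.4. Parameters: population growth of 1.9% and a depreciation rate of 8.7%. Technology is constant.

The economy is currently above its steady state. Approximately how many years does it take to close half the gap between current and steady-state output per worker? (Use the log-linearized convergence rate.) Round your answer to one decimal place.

Near the steady state the convergence rate is λ = (1 − α)(n + δ).
λ = (1 − 0.4) × 0.106 = 0.6 × 0.106 = 0.0636
Half-life = ln 2 / λ = 0.6931 / 0.0636 ≈ 10.90 years

t_½ ≈ 10.9 years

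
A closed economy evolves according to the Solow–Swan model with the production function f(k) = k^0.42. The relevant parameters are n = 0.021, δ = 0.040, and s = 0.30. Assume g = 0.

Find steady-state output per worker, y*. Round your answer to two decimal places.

y* = 3.17

At the steady state, Δk = 0, so s·k^α = (n + δ)·k.
Dividing both sides by k: k^(1−α) = s / (n + δ).
k^0.58 = 0.30 / (0.021 + 0.040) = 0.30 / 0.061 = 4.9180
k* = 4.9180^(1/0.58) ≈ 15.5861
y* = (k*)^α = 15.5861^0.42 ≈ 3.1692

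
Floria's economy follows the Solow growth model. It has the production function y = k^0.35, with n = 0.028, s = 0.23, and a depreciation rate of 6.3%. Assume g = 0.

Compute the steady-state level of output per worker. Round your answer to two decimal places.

y* ≈ 1.65

At the steady state, Δk = 0, so s·k^α = (n + δ)·k.
Rearranging, k^(1−α) = s / (n + δ).
k^0.65 = 0.23 / (0.028 + 0.063) = 0.23 / 0.091 = 2.5275
k* = 2.5275^(1/0.65) ≈ 4.1641
y* = (k*)^α = 4.1641^0.35 ≈ 1.6475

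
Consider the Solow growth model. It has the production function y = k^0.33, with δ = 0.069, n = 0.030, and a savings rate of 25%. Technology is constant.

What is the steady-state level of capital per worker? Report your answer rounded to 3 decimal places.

k* = 3.985

At the steady state, Δk = 0, so s·k^α = (n + δ)·k.
Rearranging, k^(1−α) = s / (n + δ).
k^0.67 = 0.25 / (0.030 + 0.069) = 0.25 / 0.099 = 2.5253
k* = 2.5253^(1/0.67) ≈ 3.9854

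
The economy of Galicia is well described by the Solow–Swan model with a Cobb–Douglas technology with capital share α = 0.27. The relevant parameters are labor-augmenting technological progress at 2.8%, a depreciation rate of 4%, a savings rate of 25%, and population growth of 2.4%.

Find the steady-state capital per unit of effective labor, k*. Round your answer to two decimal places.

k* = 3.93

At the steady state, Δk = 0, so s·k^α = (n + g + δ)·k.
Dividing both sides by k: k^(1−α) = s / (n + g + δ).
k^0.73 = 0.25 / (0.024 + 0.028 + 0.040) = 0.25 / 0.092 = 2.7174
k* = 2.7174^(1/0.73) ≈ 3.9331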